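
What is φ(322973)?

Prime factorization: 322973 = 7 · 29 · 37 · 43.
φ(322973) = 322973 · (1 − 1/7) · (1 − 1/29) · (1 − 1/37) · (1 − 1/43)
       = 322973 · 254016/322973 = 254016.

254016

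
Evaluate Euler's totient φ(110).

40

Prime factorization: 110 = 2 · 5 · 11.
φ(110) = 110 · (1 − 1/2) · (1 − 1/5) · (1 − 1/11)
       = 110 · 40/110 = 40.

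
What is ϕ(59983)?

43200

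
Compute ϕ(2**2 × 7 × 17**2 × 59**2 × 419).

4668812544

φ(11802497588) = 11802497588 · (1 − 1/2) · (1 − 1/7) · (1 − 1/17) · (1 − 1/59) · (1 − 1/419)
       = 11802497588 · 2327424/5883598 = 4668812544.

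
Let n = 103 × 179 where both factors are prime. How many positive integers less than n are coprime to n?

18156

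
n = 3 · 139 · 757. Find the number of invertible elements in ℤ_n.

φ(3) = 3 − 1 = 2.
φ(139) = 139 − 1 = 138.
φ(757) = 757 − 1 = 756.
Since φ is multiplicative, φ(315669) = 2 · 138 · 756 = 208656.

208656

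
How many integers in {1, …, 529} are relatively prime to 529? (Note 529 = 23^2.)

506

φ(529) = 529 · (1 − 1/23)
       = 529 · 22/23 = 506.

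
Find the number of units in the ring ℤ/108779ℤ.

92400

108779 = 11^2 × 29 × 31.
φ(108779) = 108779 · (1 − 1/11) · (1 − 1/29) · (1 − 1/31)
       = 108779 · 8400/9889 = 92400.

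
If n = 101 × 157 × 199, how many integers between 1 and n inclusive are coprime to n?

φ(101) = 101 − 1 = 100.
φ(157) = 157 − 1 = 156.
φ(199) = 199 − 1 = 198.
φ(3155543) = 100 × 156 × 198 = 3088800.

3088800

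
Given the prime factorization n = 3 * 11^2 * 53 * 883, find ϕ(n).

φ(16988037) = 16988037 · (1 − 1/3) · (1 − 1/11) · (1 − 1/53) · (1 − 1/883)
       = 16988037 · 917280/1544367 = 10090080.

10090080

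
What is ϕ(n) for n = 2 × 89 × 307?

26928

φ(54646) = 54646 · (1 − 1/2) · (1 − 1/89) · (1 − 1/307)
       = 54646 · 26928/54646 = 26928.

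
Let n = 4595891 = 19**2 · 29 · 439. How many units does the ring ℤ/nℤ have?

4194288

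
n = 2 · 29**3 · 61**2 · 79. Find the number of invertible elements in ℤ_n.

φ(14338732102) = 14338732102 · (1 − 1/2) · (1 − 1/29) · (1 − 1/61) · (1 − 1/79)
       = 14338732102 · 131040/279502 = 6722483040.

6722483040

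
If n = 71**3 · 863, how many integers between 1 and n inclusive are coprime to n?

304173940

φ(308877193) = 308877193 · (1 − 1/71) · (1 − 1/863)
       = 308877193 · 60340/61273 = 304173940.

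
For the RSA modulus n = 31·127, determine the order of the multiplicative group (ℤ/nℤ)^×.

φ(pq) = (p−1)(q−1) = 30 · 126 = 3780.

3780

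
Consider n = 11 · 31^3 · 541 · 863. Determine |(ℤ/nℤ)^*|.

φ(152998025983) = 152998025983 · (1 − 1/11) · (1 − 1/31) · (1 − 1/541) · (1 − 1/863)
       = 152998025983 · 139644000/159207103 = 134197884000.

134197884000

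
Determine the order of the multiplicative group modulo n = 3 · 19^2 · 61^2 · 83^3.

φ(2304211839441) = 2304211839441 · (1 − 1/3) · (1 − 1/19) · (1 − 1/61) · (1 − 1/83)
       = 2304211839441 · 177120/288591 = 1414188249120.

1414188249120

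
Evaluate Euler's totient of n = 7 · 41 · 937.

224640

φ(268919) = 268919 · (1 − 1/7) · (1 − 1/41) · (1 − 1/937)
       = 268919 · 224640/268919 = 224640.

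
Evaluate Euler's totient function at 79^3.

486798

φ(79^3) = 79^3 − 79^2 = 493039 − 6241 = 486798.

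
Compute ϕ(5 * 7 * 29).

672

φ(5) = 5 − 1 = 4.
φ(7) = 7 − 1 = 6.
φ(29) = 29 − 1 = 28.
φ(1015) = 4 × 6 × 28 = 672.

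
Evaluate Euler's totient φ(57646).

25920

First factor: 57646 = 2 · 19 · 37 · 41.
φ(57646) = 57646 · (1 − 1/2) · (1 − 1/19) · (1 − 1/37) · (1 − 1/41)
       = 57646 · 25920/57646 = 25920.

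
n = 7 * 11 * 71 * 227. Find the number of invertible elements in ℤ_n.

949200

φ(7) = 7 − 1 = 6.
φ(11) = 11 − 1 = 10.
φ(71) = 71 − 1 = 70.
φ(227) = 227 − 1 = 226.
φ(1241009) = 6 × 10 × 70 × 226 = 949200.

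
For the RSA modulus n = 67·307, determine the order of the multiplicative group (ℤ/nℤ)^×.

20196

φ(n) = (p − 1)(q − 1) = (67−1)(307−1) = 66·306 = 20196.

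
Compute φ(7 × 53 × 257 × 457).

φ(43573579) = 43573579 · (1 − 1/7) · (1 − 1/53) · (1 − 1/257) · (1 − 1/457)
       = 43573579 · 36421632/43573579 = 36421632.

36421632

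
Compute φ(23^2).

506

φ(529) = 529 · (1 − 1/23)
       = 529 · 22/23 = 506.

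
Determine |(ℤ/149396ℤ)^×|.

64896

149396 = 2^2 · 13^3 · 17.
φ(149396) = 149396 · (1 − 1/2) · (1 − 1/13) · (1 − 1/17)
       = 149396 · 192/442 = 64896.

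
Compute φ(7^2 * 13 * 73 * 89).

3193344

φ(7^2) = 7^2 − 7^1 = 49 − 7 = 42.
φ(13) = 13 − 1 = 12.
φ(73) = 73 − 1 = 72.
φ(89) = 89 − 1 = 88.
Multiply: 42 · 12 · 72 · 88 = 3193344.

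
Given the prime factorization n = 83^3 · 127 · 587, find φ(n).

φ(42626149063) = 42626149063 · (1 − 1/83) · (1 − 1/127) · (1 − 1/587)
       = 42626149063 · 6054552/6187567 = 41709808728.

41709808728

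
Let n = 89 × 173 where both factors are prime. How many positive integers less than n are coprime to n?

15136

φ(15397) = 15397 · (1 − 1/89) · (1 − 1/173)
       = 15397 · 15136/15397 = 15136.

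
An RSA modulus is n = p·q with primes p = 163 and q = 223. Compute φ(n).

For distinct primes, φ(pq) = (p−1)(q−1) = 162 × 222 = 35964.

35964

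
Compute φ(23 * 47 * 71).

70840

φ(76751) = 76751 · (1 − 1/23) · (1 − 1/47) · (1 − 1/71)
       = 76751 · 70840/76751 = 70840.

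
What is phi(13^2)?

φ(169) = 169 · (1 − 1/13)
       = 169 · 12/13 = 156.

156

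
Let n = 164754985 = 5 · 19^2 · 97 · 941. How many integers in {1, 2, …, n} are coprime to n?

φ(164754985) = 164754985 · (1 − 1/5) · (1 − 1/19) · (1 − 1/97) · (1 − 1/941)
       = 164754985 · 6497280/8671315 = 123448320.

123448320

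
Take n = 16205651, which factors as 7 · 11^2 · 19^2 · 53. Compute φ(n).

φ(16205651) = 16205651 · (1 − 1/7) · (1 − 1/11) · (1 − 1/19) · (1 − 1/53)
       = 16205651 · 56160/77539 = 11737440.

11737440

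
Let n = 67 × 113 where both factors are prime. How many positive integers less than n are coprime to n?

For distinct primes, φ(pq) = (p−1)(q−1) = 66 × 112 = 7392.

7392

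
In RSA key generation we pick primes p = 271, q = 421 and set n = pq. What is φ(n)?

113400

φ(pq) = (p−1)(q−1) = 270 · 420 = 113400.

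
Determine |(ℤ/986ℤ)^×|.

448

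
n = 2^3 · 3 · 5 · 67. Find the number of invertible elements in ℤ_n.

φ(2^3) = 2^3 − 2^2 = 8 − 4 = 4.
φ(3) = 3 − 1 = 2.
φ(5) = 5 − 1 = 4.
φ(67) = 67 − 1 = 66.
Since φ is multiplicative, φ(8040) = 4 · 2 · 4 · 66 = 2112.

2112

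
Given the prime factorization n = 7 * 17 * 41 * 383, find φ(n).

1466880

φ(7) = 7 − 1 = 6.
φ(17) = 17 − 1 = 16.
φ(41) = 41 − 1 = 40.
φ(383) = 383 − 1 = 382.
φ(1868657) = 6 × 16 × 40 × 382 = 1466880.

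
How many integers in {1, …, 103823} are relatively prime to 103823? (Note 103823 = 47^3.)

101614

φ(103823) = 103823 · (1 − 1/47)
       = 103823 · 46/47 = 101614.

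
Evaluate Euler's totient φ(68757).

68757 = 3 * 13 * 41 * 43.
φ(3) = 3 − 1 = 2.
φ(13) = 13 − 1 = 12.
φ(41) = 41 − 1 = 40.
φ(43) = 43 − 1 = 42.
φ(68757) = 2 × 12 × 40 × 42 = 40320.

40320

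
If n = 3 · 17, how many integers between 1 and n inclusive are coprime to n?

32

φ(51) = 51 · (1 − 1/3) · (1 − 1/17)
       = 51 · 32/51 = 32.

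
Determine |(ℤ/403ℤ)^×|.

First factor: 403 = 13 × 31.
φ(403) = 403 · (1 − 1/13) · (1 − 1/31)
       = 403 · 360/403 = 360.

360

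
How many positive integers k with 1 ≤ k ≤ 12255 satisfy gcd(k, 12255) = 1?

6048

First factor: 12255 = 3 · 5 · 19 · 43.
φ(12255) = 12255 · (1 − 1/3) · (1 − 1/5) · (1 − 1/19) · (1 − 1/43)
       = 12255 · 6048/12255 = 6048.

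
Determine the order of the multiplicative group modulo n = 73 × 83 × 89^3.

φ(73) = 73 − 1 = 72.
φ(83) = 83 − 1 = 82.
φ(89^3) = 89^3 − 89^2 = 704969 − 7921 = 697048.
φ(4271407171) = 72 × 82 × 697048 = 4115371392.

4115371392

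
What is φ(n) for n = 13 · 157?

φ(2041) = 2041 · (1 − 1/13) · (1 − 1/157)
       = 2041 · 1872/2041 = 1872.

1872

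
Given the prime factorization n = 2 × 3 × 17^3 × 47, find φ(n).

φ(2) = 2 − 1 = 1.
φ(3) = 3 − 1 = 2.
φ(17^3) = 17^2·(17−1) = 289·16 = 4624.
φ(47) = 47 − 1 = 46.
Since φ is multiplicative, φ(1385466) = 1 · 2 · 4624 · 46 = 425408.

425408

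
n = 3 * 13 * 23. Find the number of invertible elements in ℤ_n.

φ(897) = 897 · (1 − 1/3) · (1 − 1/13) · (1 − 1/23)
       = 897 · 528/897 = 528.

528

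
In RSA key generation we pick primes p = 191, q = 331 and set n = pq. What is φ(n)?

φ(191) = 191 − 1 = 190.
φ(331) = 331 − 1 = 330.
Multiply: 190 · 330 = 62700.

62700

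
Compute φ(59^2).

3422

φ(59^2) = 59^1·(59−1) = 59·58 = 3422.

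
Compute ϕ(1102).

504

Factor 1102: 1102 = 2 * 19 * 29.
φ(1102) = 1102 · (1 − 1/2) · (1 − 1/19) · (1 − 1/29)
       = 1102 · 504/1102 = 504.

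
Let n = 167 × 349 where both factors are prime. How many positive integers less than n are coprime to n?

φ(pq) = (p−1)(q−1) = 166 · 348 = 57768.

57768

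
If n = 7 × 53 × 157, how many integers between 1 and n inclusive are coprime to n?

48672

φ(58247) = 58247 · (1 − 1/7) · (1 − 1/53) · (1 − 1/157)
       = 58247 · 48672/58247 = 48672.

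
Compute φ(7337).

6160

Prime factorization: 7337 = 11 × 23 × 29.
φ(11) = 11 − 1 = 10.
φ(23) = 23 − 1 = 22.
φ(29) = 29 − 1 = 28.
φ(7337) = 10 × 22 × 28 = 6160.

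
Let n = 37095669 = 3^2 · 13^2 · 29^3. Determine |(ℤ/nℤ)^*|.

22040928

φ(3^2) = 3^2 − 3^1 = 9 − 3 = 6.
φ(13^2) = 13^2 − 13^1 = 169 − 13 = 156.
φ(29^3) = 29^3 − 29^2 = 24389 − 841 = 23548.
Since φ is multiplicative, φ(37095669) = 6 · 156 · 23548 = 22040928.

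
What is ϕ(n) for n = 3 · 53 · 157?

16224

φ(3) = 3 − 1 = 2.
φ(53) = 53 − 1 = 52.
φ(157) = 157 − 1 = 156.
φ(24963) = 2 × 52 × 156 = 16224.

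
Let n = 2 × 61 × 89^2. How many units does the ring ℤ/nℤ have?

φ(966362) = 966362 · (1 − 1/2) · (1 − 1/61) · (1 − 1/89)
       = 966362 · 5280/10858 = 469920.

469920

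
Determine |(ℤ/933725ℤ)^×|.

Factor 933725: 933725 = 5^2 · 13^3 · 17.
φ(5^2) = 5^2 − 5^1 = 25 − 5 = 20.
φ(13^3) = 13^3 − 13^2 = 2197 − 169 = 2028.
φ(17) = 17 − 1 = 16.
φ(933725) = 20 × 2028 × 16 = 648960.

648960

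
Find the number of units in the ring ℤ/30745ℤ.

20160

30745 = 5 · 11 · 13 · 43.
φ(5) = 5 − 1 = 4.
φ(11) = 11 − 1 = 10.
φ(13) = 13 − 1 = 12.
φ(43) = 43 − 1 = 42.
Multiply: 4 · 10 · 12 · 42 = 20160.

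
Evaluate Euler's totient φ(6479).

Factor 6479: 6479 = 11 · 19 · 31.
φ(11) = 11 − 1 = 10.
φ(19) = 19 − 1 = 18.
φ(31) = 31 − 1 = 30.
Multiply: 10 · 18 · 30 = 5400.

5400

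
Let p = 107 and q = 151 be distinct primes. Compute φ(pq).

φ(16157) = 16157 · (1 − 1/107) · (1 − 1/151)
       = 16157 · 15900/16157 = 15900.

15900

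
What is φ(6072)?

Prime factorization: 6072 = 2^3 · 3 · 11 · 23.
φ(6072) = 6072 · (1 − 1/2) · (1 − 1/3) · (1 − 1/11) · (1 − 1/23)
       = 6072 · 440/1518 = 1760.

1760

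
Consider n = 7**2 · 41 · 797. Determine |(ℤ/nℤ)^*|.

1337280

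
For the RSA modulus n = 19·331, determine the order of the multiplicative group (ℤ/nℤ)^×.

5940

φ(n) = (p − 1)(q − 1) = (19−1)(331−1) = 18·330 = 5940.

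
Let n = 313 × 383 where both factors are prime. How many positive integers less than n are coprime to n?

φ(119879) = 119879 · (1 − 1/313) · (1 − 1/383)
       = 119879 · 119184/119879 = 119184.

119184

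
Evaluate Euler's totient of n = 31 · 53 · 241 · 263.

φ(31) = 31 − 1 = 30.
φ(53) = 53 − 1 = 52.
φ(241) = 241 − 1 = 240.
φ(263) = 263 − 1 = 262.
Multiply: 30 · 52 · 240 · 262 = 98092800.

98092800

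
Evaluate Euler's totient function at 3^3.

φ(27) = 27 · (1 − 1/3)
       = 27 · 2/3 = 18.

18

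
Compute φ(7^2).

42

φ(49) = 49 · (1 − 1/7)
       = 49 · 6/7 = 42.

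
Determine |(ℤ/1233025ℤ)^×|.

Prime factorization: 1233025 = 5^2 · 31 · 37 · 43.
φ(5^2) = 5^2 − 5^1 = 25 − 5 = 20.
φ(31) = 31 − 1 = 30.
φ(37) = 37 − 1 = 36.
φ(43) = 43 − 1 = 42.
Multiply: 20 · 30 · 36 · 42 = 907200.

907200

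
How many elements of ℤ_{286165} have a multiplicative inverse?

203280

Factor 286165: 286165 = 5 * 11^3 * 43.
φ(5) = 5 − 1 = 4.
φ(11^3) = 11^3 − 11^2 = 1331 − 121 = 1210.
φ(43) = 43 − 1 = 42.
Since φ is multiplicative, φ(286165) = 4 · 1210 · 42 = 203280.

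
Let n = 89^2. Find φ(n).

φ(7921) = 7921 · (1 − 1/89)
       = 7921 · 88/89 = 7832.

7832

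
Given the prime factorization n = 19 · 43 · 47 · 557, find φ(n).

19335456

φ(21388243) = 21388243 · (1 − 1/19) · (1 − 1/43) · (1 − 1/47) · (1 − 1/557)
       = 21388243 · 19335456/21388243 = 19335456.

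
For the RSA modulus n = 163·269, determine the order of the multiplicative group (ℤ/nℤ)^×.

43416

φ(43847) = 43847 · (1 − 1/163) · (1 − 1/269)
       = 43847 · 43416/43847 = 43416.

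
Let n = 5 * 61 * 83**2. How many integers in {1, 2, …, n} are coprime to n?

1633440

φ(5) = 5 − 1 = 4.
φ(61) = 61 − 1 = 60.
φ(83^2) = 83^2 − 83^1 = 6889 − 83 = 6806.
Multiply: 4 · 60 · 6806 = 1633440.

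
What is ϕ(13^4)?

φ(28561) = 28561 · (1 − 1/13)
       = 28561 · 12/13 = 26364.

26364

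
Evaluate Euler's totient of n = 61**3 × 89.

19646880

φ(61^3) = 61^2·(61−1) = 3721·60 = 223260.
φ(89) = 89 − 1 = 88.
Since φ is multiplicative, φ(20201309) = 223260 · 88 = 19646880.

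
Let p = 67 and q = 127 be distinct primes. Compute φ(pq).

φ(n) = (p − 1)(q − 1) = (67−1)(127−1) = 66·126 = 8316.

8316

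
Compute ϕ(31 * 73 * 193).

414720

φ(436759) = 436759 · (1 − 1/31) · (1 − 1/73) · (1 − 1/193)
       = 436759 · 414720/436759 = 414720.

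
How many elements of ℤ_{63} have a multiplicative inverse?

Factor 63: 63 = 3^2 × 7.
φ(3^2) = 3^1·(3−1) = 3·2 = 6.
φ(7) = 7 − 1 = 6.
Multiply: 6 · 6 = 36.

36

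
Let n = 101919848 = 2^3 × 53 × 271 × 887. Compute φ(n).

49757760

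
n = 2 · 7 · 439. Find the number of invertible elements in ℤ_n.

2628

φ(2) = 2 − 1 = 1.
φ(7) = 7 − 1 = 6.
φ(439) = 439 − 1 = 438.
Multiply: 1 · 6 · 438 = 2628.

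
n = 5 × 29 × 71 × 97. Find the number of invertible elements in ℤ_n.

752640

φ(5) = 5 − 1 = 4.
φ(29) = 29 − 1 = 28.
φ(71) = 71 − 1 = 70.
φ(97) = 97 − 1 = 96.
φ(998615) = 4 × 28 × 70 × 96 = 752640.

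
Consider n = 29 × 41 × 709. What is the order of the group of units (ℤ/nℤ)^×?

φ(29) = 29 − 1 = 28.
φ(41) = 41 − 1 = 40.
φ(709) = 709 − 1 = 708.
φ(843001) = 28 × 40 × 708 = 792960.

792960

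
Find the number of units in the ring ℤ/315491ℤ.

Prime factorization: 315491 = 11 × 23 × 29 × 43.
φ(11) = 11 − 1 = 10.
φ(23) = 23 − 1 = 22.
φ(29) = 29 − 1 = 28.
φ(43) = 43 − 1 = 42.
Since φ is multiplicative, φ(315491) = 10 · 22 · 28 · 42 = 258720.

258720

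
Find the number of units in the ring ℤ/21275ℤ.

15840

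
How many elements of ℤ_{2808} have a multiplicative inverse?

First factor: 2808 = 2**3 * 3**3 * 13.
φ(2808) = 2808 · (1 − 1/2) · (1 − 1/3) · (1 − 1/13)
       = 2808 · 24/78 = 864.

864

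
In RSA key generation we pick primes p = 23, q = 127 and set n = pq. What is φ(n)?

2772

φ(23) = 23 − 1 = 22.
φ(127) = 127 − 1 = 126.
Multiply: 22 · 126 = 2772.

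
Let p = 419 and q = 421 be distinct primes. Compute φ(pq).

175560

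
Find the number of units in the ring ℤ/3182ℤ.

1512

First factor: 3182 = 2 * 37 * 43.
φ(3182) = 3182 · (1 − 1/2) · (1 − 1/37) · (1 − 1/43)
       = 3182 · 1512/3182 = 1512.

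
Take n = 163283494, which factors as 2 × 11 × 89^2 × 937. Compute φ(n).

φ(2) = 2 − 1 = 1.
φ(11) = 11 − 1 = 10.
φ(89^2) = 89^1·(89−1) = 89·88 = 7832.
φ(937) = 937 − 1 = 936.
Since φ is multiplicative, φ(163283494) = 1 · 10 · 7832 · 936 = 73307520.

73307520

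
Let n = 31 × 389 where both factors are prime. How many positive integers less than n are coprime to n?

φ(12059) = 12059 · (1 − 1/31) · (1 − 1/389)
       = 12059 · 11640/12059 = 11640.

11640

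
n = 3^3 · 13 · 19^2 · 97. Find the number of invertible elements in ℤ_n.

7091712

φ(12290967) = 12290967 · (1 − 1/3) · (1 − 1/13) · (1 − 1/19) · (1 − 1/97)
       = 12290967 · 41472/71877 = 7091712.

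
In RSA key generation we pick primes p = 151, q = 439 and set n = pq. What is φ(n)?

φ(151) = 151 − 1 = 150.
φ(439) = 439 − 1 = 438.
φ(66289) = 150 × 438 = 65700.

65700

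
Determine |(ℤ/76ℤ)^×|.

Factor 76: 76 = 2^2 * 19.
φ(2^2) = 2^2 − 2^1 = 4 − 2 = 2.
φ(19) = 19 − 1 = 18.
Multiply: 2 · 18 = 36.

36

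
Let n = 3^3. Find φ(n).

18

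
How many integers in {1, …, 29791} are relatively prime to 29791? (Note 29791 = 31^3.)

φ(31^3) = 31^3 − 31^2 = 29791 − 961 = 28830.

28830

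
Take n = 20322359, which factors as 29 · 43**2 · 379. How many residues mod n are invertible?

19114704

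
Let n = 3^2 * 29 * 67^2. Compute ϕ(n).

742896

φ(3^2) = 3^1·(3−1) = 3·2 = 6.
φ(29) = 29 − 1 = 28.
φ(67^2) = 67^2 − 67^1 = 4489 − 67 = 4422.
Since φ is multiplicative, φ(1171629) = 6 · 28 · 4422 = 742896.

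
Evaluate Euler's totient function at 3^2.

6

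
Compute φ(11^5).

φ(161051) = 161051 · (1 − 1/11)
       = 161051 · 10/11 = 146410.

146410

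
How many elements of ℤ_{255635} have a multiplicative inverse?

188160

First factor: 255635 = 5 · 29 · 41 · 43.
φ(255635) = 255635 · (1 − 1/5) · (1 − 1/29) · (1 − 1/41) · (1 − 1/43)
       = 255635 · 188160/255635 = 188160.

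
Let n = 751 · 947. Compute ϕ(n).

φ(751) = 751 − 1 = 750.
φ(947) = 947 − 1 = 946.
Since φ is multiplicative, φ(711197) = 750 · 946 = 709500.

709500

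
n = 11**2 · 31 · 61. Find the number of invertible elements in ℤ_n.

198000

φ(228811) = 228811 · (1 − 1/11) · (1 − 1/31) · (1 − 1/61)
       = 228811 · 18000/20801 = 198000.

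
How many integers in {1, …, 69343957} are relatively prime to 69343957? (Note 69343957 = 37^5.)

φ(69343957) = 69343957 · (1 − 1/37)
       = 69343957 · 36/37 = 67469796.

67469796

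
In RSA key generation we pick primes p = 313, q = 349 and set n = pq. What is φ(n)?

108576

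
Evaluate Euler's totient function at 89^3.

697048

φ(89^3) = 89^2·(89−1) = 7921·88 = 697048.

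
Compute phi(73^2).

φ(5329) = 5329 · (1 − 1/73)
       = 5329 · 72/73 = 5256.

5256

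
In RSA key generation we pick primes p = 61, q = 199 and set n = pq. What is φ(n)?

φ(61) = 61 − 1 = 60.
φ(199) = 199 − 1 = 198.
Since φ is multiplicative, φ(12139) = 60 · 198 = 11880.

11880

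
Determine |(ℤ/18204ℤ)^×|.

5760

Factor 18204: 18204 = 2^2 × 3 × 37 × 41.
φ(18204) = 18204 · (1 − 1/2) · (1 − 1/3) · (1 − 1/37) · (1 − 1/41)
       = 18204 · 2880/9102 = 5760.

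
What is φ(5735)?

First factor: 5735 = 5 · 31 · 37.
φ(5735) = 5735 · (1 − 1/5) · (1 − 1/31) · (1 − 1/37)
       = 5735 · 4320/5735 = 4320.

4320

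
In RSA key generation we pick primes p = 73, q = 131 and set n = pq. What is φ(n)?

9360

φ(9563) = 9563 · (1 − 1/73) · (1 − 1/131)
       = 9563 · 9360/9563 = 9360.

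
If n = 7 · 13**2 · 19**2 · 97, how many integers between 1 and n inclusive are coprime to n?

30730752

φ(7) = 7 − 1 = 6.
φ(13^2) = 13^2 − 13^1 = 169 − 13 = 156.
φ(19^2) = 19^2 − 19^1 = 361 − 19 = 342.
φ(97) = 97 − 1 = 96.
Since φ is multiplicative, φ(41425111) = 6 · 156 · 342 · 96 = 30730752.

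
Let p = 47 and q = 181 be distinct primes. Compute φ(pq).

8280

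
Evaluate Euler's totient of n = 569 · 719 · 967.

393957984

φ(395610337) = 395610337 · (1 − 1/569) · (1 − 1/719) · (1 − 1/967)
       = 395610337 · 393957984/395610337 = 393957984.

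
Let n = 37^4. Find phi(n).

1823508

φ(1874161) = 1874161 · (1 − 1/37)
       = 1874161 · 36/37 = 1823508.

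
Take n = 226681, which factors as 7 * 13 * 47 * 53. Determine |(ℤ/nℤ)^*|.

φ(226681) = 226681 · (1 − 1/7) · (1 − 1/13) · (1 − 1/47) · (1 − 1/53)
       = 226681 · 172224/226681 = 172224.

172224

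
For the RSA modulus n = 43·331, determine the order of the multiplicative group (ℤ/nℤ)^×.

φ(pq) = (p−1)(q−1) = 42 · 330 = 13860.

13860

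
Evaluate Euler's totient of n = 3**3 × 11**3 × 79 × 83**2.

11562305040

φ(19558029447) = 19558029447 · (1 − 1/3) · (1 − 1/11) · (1 − 1/79) · (1 − 1/83)
       = 19558029447 · 127920/216381 = 11562305040.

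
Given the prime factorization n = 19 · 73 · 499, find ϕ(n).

645408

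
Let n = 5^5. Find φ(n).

2500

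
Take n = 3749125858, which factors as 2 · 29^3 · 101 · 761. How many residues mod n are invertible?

1789648000

φ(2) = 2 − 1 = 1.
φ(29^3) = 29^2·(29−1) = 841·28 = 23548.
φ(101) = 101 − 1 = 100.
φ(761) = 761 − 1 = 760.
φ(3749125858) = 1 × 23548 × 100 × 760 = 1789648000.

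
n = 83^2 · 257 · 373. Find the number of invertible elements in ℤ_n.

648148992

φ(83^2) = 83^1·(83−1) = 83·82 = 6806.
φ(257) = 257 − 1 = 256.
φ(373) = 373 − 1 = 372.
Multiply: 6806 · 256 · 372 = 648148992.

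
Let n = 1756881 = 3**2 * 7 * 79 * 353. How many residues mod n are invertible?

988416

φ(3^2) = 3^1·(3−1) = 3·2 = 6.
φ(7) = 7 − 1 = 6.
φ(79) = 79 − 1 = 78.
φ(353) = 353 − 1 = 352.
Since φ is multiplicative, φ(1756881) = 6 · 6 · 78 · 352 = 988416.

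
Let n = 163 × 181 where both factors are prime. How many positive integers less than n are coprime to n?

φ(pq) = (p−1)(q−1) = 162 · 180 = 29160.

29160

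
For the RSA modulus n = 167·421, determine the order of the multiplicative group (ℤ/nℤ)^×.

69720

For distinct primes, φ(pq) = (p−1)(q−1) = 166 × 420 = 69720.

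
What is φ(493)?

493 = 17 · 29.
φ(493) = 493 · (1 − 1/17) · (1 − 1/29)
       = 493 · 448/493 = 448.

448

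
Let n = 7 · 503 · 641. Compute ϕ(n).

φ(2256961) = 2256961 · (1 − 1/7) · (1 − 1/503) · (1 − 1/641)
       = 2256961 · 1927680/2256961 = 1927680.

1927680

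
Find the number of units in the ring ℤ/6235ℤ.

4704

First factor: 6235 = 5 · 29 · 43.
φ(6235) = 6235 · (1 − 1/5) · (1 − 1/29) · (1 − 1/43)
       = 6235 · 4704/6235 = 4704.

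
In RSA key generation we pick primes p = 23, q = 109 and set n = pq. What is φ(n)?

φ(pq) = (p−1)(q−1) = 22 · 108 = 2376.

2376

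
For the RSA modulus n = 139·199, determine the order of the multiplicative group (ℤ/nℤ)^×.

φ(n) = (p − 1)(q − 1) = (139−1)(199−1) = 138·198 = 27324.

27324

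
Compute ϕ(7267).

Factor 7267: 7267 = 13**2 × 43.
φ(7267) = 7267 · (1 − 1/13) · (1 − 1/43)
       = 7267 · 504/559 = 6552.

6552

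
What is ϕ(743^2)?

551306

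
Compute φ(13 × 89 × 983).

φ(13) = 13 − 1 = 12.
φ(89) = 89 − 1 = 88.
φ(983) = 983 − 1 = 982.
Since φ is multiplicative, φ(1137331) = 12 · 88 · 982 = 1036992.

1036992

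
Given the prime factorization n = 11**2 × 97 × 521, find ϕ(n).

5491200

φ(6114977) = 6114977 · (1 − 1/11) · (1 − 1/97) · (1 − 1/521)
       = 6114977 · 499200/555907 = 5491200.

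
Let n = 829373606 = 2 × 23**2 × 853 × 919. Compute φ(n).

φ(829373606) = 829373606 · (1 − 1/2) · (1 − 1/23) · (1 − 1/853) · (1 − 1/919)
       = 829373606 · 17206992/36059722 = 395760816.

395760816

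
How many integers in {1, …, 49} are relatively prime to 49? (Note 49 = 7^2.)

φ(49) = 49 · (1 − 1/7)
       = 49 · 6/7 = 42.

42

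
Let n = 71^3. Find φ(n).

φ(357911) = 357911 · (1 − 1/71)
       = 357911 · 70/71 = 352870.

352870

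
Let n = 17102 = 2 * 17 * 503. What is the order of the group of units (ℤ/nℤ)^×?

8032

φ(2) = 2 − 1 = 1.
φ(17) = 17 − 1 = 16.
φ(503) = 503 − 1 = 502.
Since φ is multiplicative, φ(17102) = 1 · 16 · 502 = 8032.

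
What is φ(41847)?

24192

41847 = 3 * 13 * 29 * 37.
φ(41847) = 41847 · (1 − 1/3) · (1 − 1/13) · (1 − 1/29) · (1 − 1/37)
       = 41847 · 24192/41847 = 24192.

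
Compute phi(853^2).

726756

φ(853^2) = 853^1·(853−1) = 853·852 = 726756.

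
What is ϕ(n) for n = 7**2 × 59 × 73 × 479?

83837376

φ(101089597) = 101089597 · (1 − 1/7) · (1 − 1/59) · (1 − 1/73) · (1 − 1/479)
       = 101089597 · 11976768/14441371 = 83837376.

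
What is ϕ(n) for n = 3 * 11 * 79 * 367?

φ(956769) = 956769 · (1 − 1/3) · (1 − 1/11) · (1 − 1/79) · (1 − 1/367)
       = 956769 · 570960/956769 = 570960.

570960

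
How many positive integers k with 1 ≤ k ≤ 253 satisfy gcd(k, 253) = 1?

220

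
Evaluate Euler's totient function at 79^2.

6162

φ(79^2) = 79^2 − 79^1 = 6241 − 79 = 6162.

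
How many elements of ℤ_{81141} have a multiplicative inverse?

48384

81141 = 3 × 17 × 37 × 43.
φ(3) = 3 − 1 = 2.
φ(17) = 17 − 1 = 16.
φ(37) = 37 − 1 = 36.
φ(43) = 43 − 1 = 42.
Since φ is multiplicative, φ(81141) = 2 · 16 · 36 · 42 = 48384.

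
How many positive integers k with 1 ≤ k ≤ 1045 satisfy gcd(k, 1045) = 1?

720

1045 = 5 · 11 · 19.
φ(1045) = 1045 · (1 − 1/5) · (1 − 1/11) · (1 − 1/19)
       = 1045 · 720/1045 = 720.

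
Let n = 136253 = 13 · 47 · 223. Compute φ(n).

122544

φ(136253) = 136253 · (1 − 1/13) · (1 − 1/47) · (1 − 1/223)
       = 136253 · 122544/136253 = 122544.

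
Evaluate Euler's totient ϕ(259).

Prime factorization: 259 = 7 · 37.
φ(7) = 7 − 1 = 6.
φ(37) = 37 − 1 = 36.
Multiply: 6 · 36 = 216.

216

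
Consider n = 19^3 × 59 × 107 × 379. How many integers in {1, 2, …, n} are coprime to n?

φ(19^3) = 19^3 − 19^2 = 6859 − 361 = 6498.
φ(59) = 59 − 1 = 58.
φ(107) = 107 − 1 = 106.
φ(379) = 379 − 1 = 378.
Since φ is multiplicative, φ(16411028593) = 6498 · 58 · 106 · 378 = 15100988112.

15100988112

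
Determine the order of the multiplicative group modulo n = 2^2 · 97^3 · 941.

φ(3435301172) = 3435301172 · (1 − 1/2) · (1 − 1/97) · (1 − 1/941)
       = 3435301172 · 90240/182554 = 1698136320.

1698136320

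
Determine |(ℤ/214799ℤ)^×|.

187200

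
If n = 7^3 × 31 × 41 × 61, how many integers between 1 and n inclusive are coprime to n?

21168000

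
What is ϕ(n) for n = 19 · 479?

φ(19) = 19 − 1 = 18.
φ(479) = 479 − 1 = 478.
Since φ is multiplicative, φ(9101) = 18 · 478 = 8604.

8604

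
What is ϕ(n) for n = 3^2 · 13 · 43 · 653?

1971648

φ(3^2) = 3^1·(3−1) = 3·2 = 6.
φ(13) = 13 − 1 = 12.
φ(43) = 43 − 1 = 42.
φ(653) = 653 − 1 = 652.
Since φ is multiplicative, φ(3285243) = 6 · 12 · 42 · 652 = 1971648.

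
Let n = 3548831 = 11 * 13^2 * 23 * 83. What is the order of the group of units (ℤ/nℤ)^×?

φ(3548831) = 3548831 · (1 − 1/11) · (1 − 1/13) · (1 − 1/23) · (1 − 1/83)
       = 3548831 · 216480/272987 = 2814240.

2814240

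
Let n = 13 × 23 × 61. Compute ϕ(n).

φ(13) = 13 − 1 = 12.
φ(23) = 23 − 1 = 22.
φ(61) = 61 − 1 = 60.
Multiply: 12 · 22 · 60 = 15840.

15840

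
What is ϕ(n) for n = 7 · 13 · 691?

49680

φ(7) = 7 − 1 = 6.
φ(13) = 13 − 1 = 12.
φ(691) = 691 − 1 = 690.
Multiply: 6 · 12 · 690 = 49680.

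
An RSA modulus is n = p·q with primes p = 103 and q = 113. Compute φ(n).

11424

φ(pq) = (p−1)(q−1) = 102 · 112 = 11424.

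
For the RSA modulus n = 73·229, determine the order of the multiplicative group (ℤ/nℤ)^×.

φ(n) = (p − 1)(q − 1) = (73−1)(229−1) = 72·228 = 16416.

16416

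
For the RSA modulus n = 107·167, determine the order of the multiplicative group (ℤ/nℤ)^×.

φ(17869) = 17869 · (1 − 1/107) · (1 − 1/167)
       = 17869 · 17596/17869 = 17596.

17596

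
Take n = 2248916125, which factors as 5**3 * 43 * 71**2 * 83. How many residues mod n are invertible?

1711668000

φ(2248916125) = 2248916125 · (1 − 1/5) · (1 − 1/43) · (1 − 1/71) · (1 − 1/83)
       = 2248916125 · 964320/1266995 = 1711668000.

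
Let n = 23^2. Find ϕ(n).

φ(529) = 529 · (1 − 1/23)
       = 529 · 22/23 = 506.

506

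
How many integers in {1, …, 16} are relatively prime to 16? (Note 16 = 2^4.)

8

φ(2^4) = 2^4 − 2^3 = 16 − 8 = 8.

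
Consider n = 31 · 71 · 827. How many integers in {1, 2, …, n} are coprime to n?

1734600

φ(31) = 31 − 1 = 30.
φ(71) = 71 − 1 = 70.
φ(827) = 827 − 1 = 826.
Multiply: 30 · 70 · 826 = 1734600.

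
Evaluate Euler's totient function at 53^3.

φ(53^3) = 53^3 − 53^2 = 148877 − 2809 = 146068.

146068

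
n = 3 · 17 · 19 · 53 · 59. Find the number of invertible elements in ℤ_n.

1737216

φ(3) = 3 − 1 = 2.
φ(17) = 17 − 1 = 16.
φ(19) = 19 − 1 = 18.
φ(53) = 53 − 1 = 52.
φ(59) = 59 − 1 = 58.
φ(3030063) = 2 × 16 × 18 × 52 × 58 = 1737216.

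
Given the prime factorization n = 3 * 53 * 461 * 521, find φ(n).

24876800

φ(38188779) = 38188779 · (1 − 1/3) · (1 − 1/53) · (1 − 1/461) · (1 − 1/521)
       = 38188779 · 24876800/38188779 = 24876800.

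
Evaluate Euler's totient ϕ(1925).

First factor: 1925 = 5^2 · 7 · 11.
φ(5^2) = 5^2 − 5^1 = 25 − 5 = 20.
φ(7) = 7 − 1 = 6.
φ(11) = 11 − 1 = 10.
Since φ is multiplicative, φ(1925) = 20 · 6 · 10 = 1200.

1200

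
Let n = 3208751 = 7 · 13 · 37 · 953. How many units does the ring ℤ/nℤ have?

2467584

φ(3208751) = 3208751 · (1 − 1/7) · (1 − 1/13) · (1 − 1/37) · (1 − 1/953)
       = 3208751 · 2467584/3208751 = 2467584.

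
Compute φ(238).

96

Prime factorization: 238 = 2 × 7 × 17.
φ(238) = 238 · (1 − 1/2) · (1 − 1/7) · (1 − 1/17)
       = 238 · 96/238 = 96.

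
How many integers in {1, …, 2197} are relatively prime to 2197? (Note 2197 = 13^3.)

2028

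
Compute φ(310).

First factor: 310 = 2 * 5 * 31.
φ(310) = 310 · (1 − 1/2) · (1 − 1/5) · (1 − 1/31)
       = 310 · 120/310 = 120.

120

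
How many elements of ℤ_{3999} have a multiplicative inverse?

2520

3999 = 3 * 31 * 43.
φ(3) = 3 − 1 = 2.
φ(31) = 31 − 1 = 30.
φ(43) = 43 − 1 = 42.
φ(3999) = 2 × 30 × 42 = 2520.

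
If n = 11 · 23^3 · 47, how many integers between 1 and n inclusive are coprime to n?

φ(11) = 11 − 1 = 10.
φ(23^3) = 23^2·(23−1) = 529·22 = 11638.
φ(47) = 47 − 1 = 46.
φ(6290339) = 10 × 11638 × 46 = 5353480.

5353480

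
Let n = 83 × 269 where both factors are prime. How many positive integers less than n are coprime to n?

21976

For distinct primes, φ(pq) = (p−1)(q−1) = 82 × 268 = 21976.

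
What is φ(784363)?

First factor: 784363 = 17 × 29 × 37 × 43.
φ(784363) = 784363 · (1 − 1/17) · (1 − 1/29) · (1 − 1/37) · (1 − 1/43)
       = 784363 · 677376/784363 = 677376.

677376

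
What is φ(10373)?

Prime factorization: 10373 = 11 * 23 * 41.
φ(11) = 11 − 1 = 10.
φ(23) = 23 − 1 = 22.
φ(41) = 41 − 1 = 40.
φ(10373) = 10 × 22 × 40 = 8800.

8800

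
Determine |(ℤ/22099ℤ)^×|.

16800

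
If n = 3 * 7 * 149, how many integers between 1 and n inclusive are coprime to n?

1776

φ(3129) = 3129 · (1 − 1/3) · (1 − 1/7) · (1 − 1/149)
       = 3129 · 1776/3129 = 1776.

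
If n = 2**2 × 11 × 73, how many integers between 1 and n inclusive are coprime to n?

φ(3212) = 3212 · (1 − 1/2) · (1 − 1/11) · (1 − 1/73)
       = 3212 · 720/1606 = 1440.

1440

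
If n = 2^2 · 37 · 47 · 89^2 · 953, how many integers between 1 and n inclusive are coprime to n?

24694483968

φ(52508847628) = 52508847628 · (1 − 1/2) · (1 − 1/37) · (1 − 1/47) · (1 − 1/89) · (1 − 1/953)
       = 52508847628 · 138733056/294993526 = 24694483968.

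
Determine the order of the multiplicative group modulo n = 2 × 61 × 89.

φ(2) = 2 − 1 = 1.
φ(61) = 61 − 1 = 60.
φ(89) = 89 − 1 = 88.
Multiply: 1 · 60 · 88 = 5280.

5280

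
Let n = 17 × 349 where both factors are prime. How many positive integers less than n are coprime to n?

φ(17) = 17 − 1 = 16.
φ(349) = 349 − 1 = 348.
φ(5933) = 16 × 348 = 5568.

5568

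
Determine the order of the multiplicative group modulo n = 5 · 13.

φ(65) = 65 · (1 − 1/5) · (1 − 1/13)
       = 65 · 48/65 = 48.

48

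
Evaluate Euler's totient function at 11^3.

φ(1331) = 1331 · (1 − 1/11)
       = 1331 · 10/11 = 1210.

1210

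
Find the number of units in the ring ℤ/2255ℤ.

First factor: 2255 = 5 * 11 * 41.
φ(2255) = 2255 · (1 − 1/5) · (1 − 1/11) · (1 − 1/41)
       = 2255 · 1600/2255 = 1600.

1600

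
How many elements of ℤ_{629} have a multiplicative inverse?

Factor 629: 629 = 17 · 37.
φ(629) = 629 · (1 − 1/17) · (1 − 1/37)
       = 629 · 576/629 = 576.

576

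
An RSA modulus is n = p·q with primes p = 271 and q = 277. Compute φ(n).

φ(n) = (p − 1)(q − 1) = (271−1)(277−1) = 270·276 = 74520.

74520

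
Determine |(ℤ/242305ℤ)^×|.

155232

First factor: 242305 = 5 * 7^2 * 23 * 43.
φ(242305) = 242305 · (1 − 1/5) · (1 − 1/7) · (1 − 1/23) · (1 − 1/43)
       = 242305 · 22176/34615 = 155232.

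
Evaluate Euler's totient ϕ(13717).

Prime factorization: 13717 = 11 · 29 · 43.
φ(13717) = 13717 · (1 − 1/11) · (1 − 1/29) · (1 − 1/43)
       = 13717 · 11760/13717 = 11760.

11760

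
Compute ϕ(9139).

7776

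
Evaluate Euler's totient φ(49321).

First factor: 49321 = 31 × 37 × 43.
φ(31) = 31 − 1 = 30.
φ(37) = 37 − 1 = 36.
φ(43) = 43 − 1 = 42.
Since φ is multiplicative, φ(49321) = 30 · 36 · 42 = 45360.

45360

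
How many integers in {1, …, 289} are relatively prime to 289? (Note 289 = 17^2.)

φ(289) = 289 · (1 − 1/17)
       = 289 · 16/17 = 272.

272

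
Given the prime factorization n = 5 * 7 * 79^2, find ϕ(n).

147888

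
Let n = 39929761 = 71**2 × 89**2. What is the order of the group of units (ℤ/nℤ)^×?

38925040

φ(39929761) = 39929761 · (1 − 1/71) · (1 − 1/89)
       = 39929761 · 6160/6319 = 38925040.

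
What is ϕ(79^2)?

φ(79^2) = 79^2 − 79^1 = 6241 − 79 = 6162.

6162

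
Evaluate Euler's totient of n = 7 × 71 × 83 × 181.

φ(7) = 7 − 1 = 6.
φ(71) = 71 − 1 = 70.
φ(83) = 83 − 1 = 82.
φ(181) = 181 − 1 = 180.
Multiply: 6 · 70 · 82 · 180 = 6199200.

6199200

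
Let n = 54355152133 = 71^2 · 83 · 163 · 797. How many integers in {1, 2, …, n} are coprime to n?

φ(71^2) = 71^2 − 71^1 = 5041 − 71 = 4970.
φ(83) = 83 − 1 = 82.
φ(163) = 163 − 1 = 162.
φ(797) = 797 − 1 = 796.
Multiply: 4970 · 82 · 162 · 796 = 52553098080.

52553098080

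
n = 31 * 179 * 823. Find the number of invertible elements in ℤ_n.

4389480

φ(4566827) = 4566827 · (1 − 1/31) · (1 − 1/179) · (1 − 1/823)
       = 4566827 · 4389480/4566827 = 4389480.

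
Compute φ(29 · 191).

φ(29) = 29 − 1 = 28.
φ(191) = 191 − 1 = 190.
φ(5539) = 28 × 190 = 5320.

5320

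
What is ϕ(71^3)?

352870

φ(357911) = 357911 · (1 − 1/71)
       = 357911 · 70/71 = 352870.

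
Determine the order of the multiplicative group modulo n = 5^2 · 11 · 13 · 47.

φ(5^2) = 5^1·(5−1) = 5·4 = 20.
φ(11) = 11 − 1 = 10.
φ(13) = 13 − 1 = 12.
φ(47) = 47 − 1 = 46.
φ(168025) = 20 × 10 × 12 × 46 = 110400.

110400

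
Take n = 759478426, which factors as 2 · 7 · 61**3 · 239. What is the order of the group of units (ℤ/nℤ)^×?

318815280

φ(759478426) = 759478426 · (1 − 1/2) · (1 − 1/7) · (1 − 1/61) · (1 − 1/239)
       = 759478426 · 85680/204106 = 318815280.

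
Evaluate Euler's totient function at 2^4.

8

φ(2^4) = 2^4 − 2^3 = 16 − 8 = 8.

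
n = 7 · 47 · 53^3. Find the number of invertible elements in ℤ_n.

40314768

φ(48980533) = 48980533 · (1 − 1/7) · (1 − 1/47) · (1 − 1/53)
       = 48980533 · 14352/17437 = 40314768.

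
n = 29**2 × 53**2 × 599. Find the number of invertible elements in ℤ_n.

1338247456

φ(1415059031) = 1415059031 · (1 − 1/29) · (1 − 1/53) · (1 − 1/599)
       = 1415059031 · 870688/920663 = 1338247456.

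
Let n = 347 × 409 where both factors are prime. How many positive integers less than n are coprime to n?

φ(pq) = (p−1)(q−1) = 346 · 408 = 141168.

141168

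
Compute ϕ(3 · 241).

480

φ(723) = 723 · (1 − 1/3) · (1 − 1/241)
       = 723 · 480/723 = 480.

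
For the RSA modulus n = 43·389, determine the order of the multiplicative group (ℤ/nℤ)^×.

φ(16727) = 16727 · (1 − 1/43) · (1 − 1/389)
       = 16727 · 16296/16727 = 16296.

16296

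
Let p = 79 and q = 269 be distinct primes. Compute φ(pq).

20904

φ(n) = (p − 1)(q − 1) = (79−1)(269−1) = 78·268 = 20904.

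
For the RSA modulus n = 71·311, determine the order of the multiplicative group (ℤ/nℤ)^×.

φ(71) = 71 − 1 = 70.
φ(311) = 311 − 1 = 310.
φ(22081) = 70 × 310 = 21700.

21700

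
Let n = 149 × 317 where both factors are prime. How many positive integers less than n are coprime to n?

46768

φ(n) = (p − 1)(q − 1) = (149−1)(317−1) = 148·316 = 46768.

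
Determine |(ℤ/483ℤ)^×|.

264

Factor 483: 483 = 3 · 7 · 23.
φ(3) = 3 − 1 = 2.
φ(7) = 7 − 1 = 6.
φ(23) = 23 − 1 = 22.
φ(483) = 2 × 6 × 22 = 264.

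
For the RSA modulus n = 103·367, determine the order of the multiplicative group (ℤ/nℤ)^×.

37332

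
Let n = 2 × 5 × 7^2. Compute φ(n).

168

φ(490) = 490 · (1 − 1/2) · (1 − 1/5) · (1 − 1/7)
       = 490 · 24/70 = 168.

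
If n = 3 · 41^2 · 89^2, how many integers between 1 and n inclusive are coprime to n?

φ(3) = 3 − 1 = 2.
φ(41^2) = 41^2 − 41^1 = 1681 − 41 = 1640.
φ(89^2) = 89^2 − 89^1 = 7921 − 89 = 7832.
Multiply: 2 · 1640 · 7832 = 25688960.

25688960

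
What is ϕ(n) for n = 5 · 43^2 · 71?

505680

φ(656395) = 656395 · (1 − 1/5) · (1 − 1/43) · (1 − 1/71)
       = 656395 · 11760/15265 = 505680.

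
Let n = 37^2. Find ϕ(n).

φ(1369) = 1369 · (1 − 1/37)
       = 1369 · 36/37 = 1332.

1332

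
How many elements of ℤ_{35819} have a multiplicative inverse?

28224

First factor: 35819 = 7^2 × 17 × 43.
φ(7^2) = 7^1·(7−1) = 7·6 = 42.
φ(17) = 17 − 1 = 16.
φ(43) = 43 − 1 = 42.
φ(35819) = 42 × 16 × 42 = 28224.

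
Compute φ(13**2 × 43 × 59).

φ(428753) = 428753 · (1 − 1/13) · (1 − 1/43) · (1 − 1/59)
       = 428753 · 29232/32981 = 380016.

380016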